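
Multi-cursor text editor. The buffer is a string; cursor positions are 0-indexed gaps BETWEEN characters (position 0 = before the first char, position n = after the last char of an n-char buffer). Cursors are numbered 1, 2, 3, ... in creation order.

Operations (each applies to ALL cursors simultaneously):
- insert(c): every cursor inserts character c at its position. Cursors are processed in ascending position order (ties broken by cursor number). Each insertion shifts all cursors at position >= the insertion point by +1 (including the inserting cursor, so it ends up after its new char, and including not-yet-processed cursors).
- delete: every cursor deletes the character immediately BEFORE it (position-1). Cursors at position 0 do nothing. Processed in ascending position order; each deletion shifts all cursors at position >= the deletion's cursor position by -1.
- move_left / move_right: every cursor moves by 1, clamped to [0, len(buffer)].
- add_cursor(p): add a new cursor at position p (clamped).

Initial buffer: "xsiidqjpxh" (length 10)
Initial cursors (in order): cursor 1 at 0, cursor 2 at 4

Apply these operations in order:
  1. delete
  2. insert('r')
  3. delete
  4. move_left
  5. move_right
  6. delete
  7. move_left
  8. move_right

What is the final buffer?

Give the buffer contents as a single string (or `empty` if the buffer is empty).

Answer: sdqjpxh

Derivation:
After op 1 (delete): buffer="xsidqjpxh" (len 9), cursors c1@0 c2@3, authorship .........
After op 2 (insert('r')): buffer="rxsirdqjpxh" (len 11), cursors c1@1 c2@5, authorship 1...2......
After op 3 (delete): buffer="xsidqjpxh" (len 9), cursors c1@0 c2@3, authorship .........
After op 4 (move_left): buffer="xsidqjpxh" (len 9), cursors c1@0 c2@2, authorship .........
After op 5 (move_right): buffer="xsidqjpxh" (len 9), cursors c1@1 c2@3, authorship .........
After op 6 (delete): buffer="sdqjpxh" (len 7), cursors c1@0 c2@1, authorship .......
After op 7 (move_left): buffer="sdqjpxh" (len 7), cursors c1@0 c2@0, authorship .......
After op 8 (move_right): buffer="sdqjpxh" (len 7), cursors c1@1 c2@1, authorship .......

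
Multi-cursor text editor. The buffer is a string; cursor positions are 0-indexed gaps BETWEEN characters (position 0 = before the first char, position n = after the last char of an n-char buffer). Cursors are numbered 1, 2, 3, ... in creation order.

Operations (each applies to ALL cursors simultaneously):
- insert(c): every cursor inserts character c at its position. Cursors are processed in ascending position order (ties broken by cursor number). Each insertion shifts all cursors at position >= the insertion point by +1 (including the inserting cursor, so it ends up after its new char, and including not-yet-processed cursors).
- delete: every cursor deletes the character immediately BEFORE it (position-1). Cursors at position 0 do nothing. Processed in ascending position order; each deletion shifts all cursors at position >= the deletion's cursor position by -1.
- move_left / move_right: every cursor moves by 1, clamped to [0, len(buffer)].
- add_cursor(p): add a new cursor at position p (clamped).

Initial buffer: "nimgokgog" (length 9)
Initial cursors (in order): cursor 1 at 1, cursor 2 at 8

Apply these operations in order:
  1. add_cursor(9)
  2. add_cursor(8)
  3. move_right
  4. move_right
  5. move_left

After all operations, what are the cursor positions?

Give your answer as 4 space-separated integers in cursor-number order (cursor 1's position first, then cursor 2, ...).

After op 1 (add_cursor(9)): buffer="nimgokgog" (len 9), cursors c1@1 c2@8 c3@9, authorship .........
After op 2 (add_cursor(8)): buffer="nimgokgog" (len 9), cursors c1@1 c2@8 c4@8 c3@9, authorship .........
After op 3 (move_right): buffer="nimgokgog" (len 9), cursors c1@2 c2@9 c3@9 c4@9, authorship .........
After op 4 (move_right): buffer="nimgokgog" (len 9), cursors c1@3 c2@9 c3@9 c4@9, authorship .........
After op 5 (move_left): buffer="nimgokgog" (len 9), cursors c1@2 c2@8 c3@8 c4@8, authorship .........

Answer: 2 8 8 8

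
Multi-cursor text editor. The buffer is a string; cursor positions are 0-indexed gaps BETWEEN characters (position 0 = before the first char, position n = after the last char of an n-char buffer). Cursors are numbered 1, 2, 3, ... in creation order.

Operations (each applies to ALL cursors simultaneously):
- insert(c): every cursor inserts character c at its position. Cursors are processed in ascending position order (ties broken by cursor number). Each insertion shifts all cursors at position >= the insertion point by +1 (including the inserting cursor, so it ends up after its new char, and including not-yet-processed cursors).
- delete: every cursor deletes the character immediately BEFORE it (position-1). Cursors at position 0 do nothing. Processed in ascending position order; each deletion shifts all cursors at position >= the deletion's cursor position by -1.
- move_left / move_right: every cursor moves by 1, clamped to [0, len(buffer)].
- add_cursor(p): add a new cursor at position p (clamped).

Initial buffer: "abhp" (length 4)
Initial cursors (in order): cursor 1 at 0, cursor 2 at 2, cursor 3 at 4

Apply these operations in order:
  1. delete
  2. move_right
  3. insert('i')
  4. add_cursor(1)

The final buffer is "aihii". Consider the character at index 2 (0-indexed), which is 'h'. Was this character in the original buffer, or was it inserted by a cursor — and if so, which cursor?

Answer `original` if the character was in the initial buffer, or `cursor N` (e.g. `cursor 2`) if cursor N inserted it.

Answer: original

Derivation:
After op 1 (delete): buffer="ah" (len 2), cursors c1@0 c2@1 c3@2, authorship ..
After op 2 (move_right): buffer="ah" (len 2), cursors c1@1 c2@2 c3@2, authorship ..
After op 3 (insert('i')): buffer="aihii" (len 5), cursors c1@2 c2@5 c3@5, authorship .1.23
After op 4 (add_cursor(1)): buffer="aihii" (len 5), cursors c4@1 c1@2 c2@5 c3@5, authorship .1.23
Authorship (.=original, N=cursor N): . 1 . 2 3
Index 2: author = original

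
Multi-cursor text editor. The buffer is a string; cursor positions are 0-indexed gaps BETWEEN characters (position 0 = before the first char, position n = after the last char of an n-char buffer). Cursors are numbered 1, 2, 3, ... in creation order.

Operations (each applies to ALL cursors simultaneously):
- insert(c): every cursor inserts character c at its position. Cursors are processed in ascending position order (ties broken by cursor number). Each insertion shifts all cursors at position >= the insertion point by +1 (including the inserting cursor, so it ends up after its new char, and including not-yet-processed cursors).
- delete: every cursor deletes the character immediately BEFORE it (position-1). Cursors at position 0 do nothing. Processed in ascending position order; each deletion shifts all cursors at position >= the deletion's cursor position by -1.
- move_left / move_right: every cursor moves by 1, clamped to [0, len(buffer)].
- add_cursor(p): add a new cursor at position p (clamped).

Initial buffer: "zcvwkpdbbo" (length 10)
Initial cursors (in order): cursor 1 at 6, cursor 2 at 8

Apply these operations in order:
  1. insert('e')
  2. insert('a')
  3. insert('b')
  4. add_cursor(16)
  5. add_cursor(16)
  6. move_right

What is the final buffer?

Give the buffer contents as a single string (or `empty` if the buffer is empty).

After op 1 (insert('e')): buffer="zcvwkpedbebo" (len 12), cursors c1@7 c2@10, authorship ......1..2..
After op 2 (insert('a')): buffer="zcvwkpeadbeabo" (len 14), cursors c1@8 c2@12, authorship ......11..22..
After op 3 (insert('b')): buffer="zcvwkpeabdbeabbo" (len 16), cursors c1@9 c2@14, authorship ......111..222..
After op 4 (add_cursor(16)): buffer="zcvwkpeabdbeabbo" (len 16), cursors c1@9 c2@14 c3@16, authorship ......111..222..
After op 5 (add_cursor(16)): buffer="zcvwkpeabdbeabbo" (len 16), cursors c1@9 c2@14 c3@16 c4@16, authorship ......111..222..
After op 6 (move_right): buffer="zcvwkpeabdbeabbo" (len 16), cursors c1@10 c2@15 c3@16 c4@16, authorship ......111..222..

Answer: zcvwkpeabdbeabbo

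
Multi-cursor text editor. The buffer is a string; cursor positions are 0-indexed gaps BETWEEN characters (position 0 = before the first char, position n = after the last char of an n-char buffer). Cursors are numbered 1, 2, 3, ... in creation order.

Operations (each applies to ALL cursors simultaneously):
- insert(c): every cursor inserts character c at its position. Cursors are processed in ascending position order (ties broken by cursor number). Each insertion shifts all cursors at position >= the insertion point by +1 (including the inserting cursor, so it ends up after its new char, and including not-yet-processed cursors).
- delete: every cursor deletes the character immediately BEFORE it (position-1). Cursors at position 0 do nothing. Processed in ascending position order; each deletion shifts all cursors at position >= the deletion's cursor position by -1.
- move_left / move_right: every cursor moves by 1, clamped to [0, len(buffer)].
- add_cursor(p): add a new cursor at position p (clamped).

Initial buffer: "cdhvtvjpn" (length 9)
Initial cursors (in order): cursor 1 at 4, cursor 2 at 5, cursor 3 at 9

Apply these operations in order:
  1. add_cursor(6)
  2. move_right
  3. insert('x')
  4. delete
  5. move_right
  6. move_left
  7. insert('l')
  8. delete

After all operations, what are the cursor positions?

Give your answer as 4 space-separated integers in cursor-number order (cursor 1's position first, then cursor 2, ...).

Answer: 5 6 8 7

Derivation:
After op 1 (add_cursor(6)): buffer="cdhvtvjpn" (len 9), cursors c1@4 c2@5 c4@6 c3@9, authorship .........
After op 2 (move_right): buffer="cdhvtvjpn" (len 9), cursors c1@5 c2@6 c4@7 c3@9, authorship .........
After op 3 (insert('x')): buffer="cdhvtxvxjxpnx" (len 13), cursors c1@6 c2@8 c4@10 c3@13, authorship .....1.2.4..3
After op 4 (delete): buffer="cdhvtvjpn" (len 9), cursors c1@5 c2@6 c4@7 c3@9, authorship .........
After op 5 (move_right): buffer="cdhvtvjpn" (len 9), cursors c1@6 c2@7 c4@8 c3@9, authorship .........
After op 6 (move_left): buffer="cdhvtvjpn" (len 9), cursors c1@5 c2@6 c4@7 c3@8, authorship .........
After op 7 (insert('l')): buffer="cdhvtlvljlpln" (len 13), cursors c1@6 c2@8 c4@10 c3@12, authorship .....1.2.4.3.
After op 8 (delete): buffer="cdhvtvjpn" (len 9), cursors c1@5 c2@6 c4@7 c3@8, authorship .........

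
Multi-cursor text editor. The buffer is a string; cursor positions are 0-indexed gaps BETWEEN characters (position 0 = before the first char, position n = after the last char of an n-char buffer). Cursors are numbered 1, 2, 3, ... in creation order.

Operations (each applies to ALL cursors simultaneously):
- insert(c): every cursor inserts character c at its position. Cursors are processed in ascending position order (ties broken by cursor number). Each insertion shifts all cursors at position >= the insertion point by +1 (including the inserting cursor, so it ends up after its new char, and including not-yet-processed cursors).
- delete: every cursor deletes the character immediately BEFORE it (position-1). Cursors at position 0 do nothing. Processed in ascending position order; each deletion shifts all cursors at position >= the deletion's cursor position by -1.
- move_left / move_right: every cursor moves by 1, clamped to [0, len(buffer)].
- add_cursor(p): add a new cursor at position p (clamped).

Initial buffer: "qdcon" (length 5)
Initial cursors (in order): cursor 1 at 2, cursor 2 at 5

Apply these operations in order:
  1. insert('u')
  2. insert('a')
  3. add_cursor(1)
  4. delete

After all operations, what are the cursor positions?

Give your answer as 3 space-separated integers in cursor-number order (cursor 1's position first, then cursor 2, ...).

After op 1 (insert('u')): buffer="qduconu" (len 7), cursors c1@3 c2@7, authorship ..1...2
After op 2 (insert('a')): buffer="qduaconua" (len 9), cursors c1@4 c2@9, authorship ..11...22
After op 3 (add_cursor(1)): buffer="qduaconua" (len 9), cursors c3@1 c1@4 c2@9, authorship ..11...22
After op 4 (delete): buffer="duconu" (len 6), cursors c3@0 c1@2 c2@6, authorship .1...2

Answer: 2 6 0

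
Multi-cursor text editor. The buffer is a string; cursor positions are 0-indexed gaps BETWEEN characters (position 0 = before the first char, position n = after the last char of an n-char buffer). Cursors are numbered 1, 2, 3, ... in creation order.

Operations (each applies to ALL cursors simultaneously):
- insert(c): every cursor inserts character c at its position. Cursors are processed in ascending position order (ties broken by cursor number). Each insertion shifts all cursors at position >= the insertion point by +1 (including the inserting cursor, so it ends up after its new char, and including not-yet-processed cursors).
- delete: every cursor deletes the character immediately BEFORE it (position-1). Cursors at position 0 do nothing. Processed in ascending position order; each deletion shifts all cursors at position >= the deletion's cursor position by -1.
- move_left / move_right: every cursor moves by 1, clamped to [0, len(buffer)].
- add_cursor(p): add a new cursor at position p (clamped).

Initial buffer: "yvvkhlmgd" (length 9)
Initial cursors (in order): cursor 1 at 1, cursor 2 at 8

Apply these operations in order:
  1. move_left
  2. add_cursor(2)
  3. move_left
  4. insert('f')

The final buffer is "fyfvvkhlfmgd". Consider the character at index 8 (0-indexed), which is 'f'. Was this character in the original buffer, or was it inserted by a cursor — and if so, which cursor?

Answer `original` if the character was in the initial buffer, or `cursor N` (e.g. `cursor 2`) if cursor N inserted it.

After op 1 (move_left): buffer="yvvkhlmgd" (len 9), cursors c1@0 c2@7, authorship .........
After op 2 (add_cursor(2)): buffer="yvvkhlmgd" (len 9), cursors c1@0 c3@2 c2@7, authorship .........
After op 3 (move_left): buffer="yvvkhlmgd" (len 9), cursors c1@0 c3@1 c2@6, authorship .........
After op 4 (insert('f')): buffer="fyfvvkhlfmgd" (len 12), cursors c1@1 c3@3 c2@9, authorship 1.3.....2...
Authorship (.=original, N=cursor N): 1 . 3 . . . . . 2 . . .
Index 8: author = 2

Answer: cursor 2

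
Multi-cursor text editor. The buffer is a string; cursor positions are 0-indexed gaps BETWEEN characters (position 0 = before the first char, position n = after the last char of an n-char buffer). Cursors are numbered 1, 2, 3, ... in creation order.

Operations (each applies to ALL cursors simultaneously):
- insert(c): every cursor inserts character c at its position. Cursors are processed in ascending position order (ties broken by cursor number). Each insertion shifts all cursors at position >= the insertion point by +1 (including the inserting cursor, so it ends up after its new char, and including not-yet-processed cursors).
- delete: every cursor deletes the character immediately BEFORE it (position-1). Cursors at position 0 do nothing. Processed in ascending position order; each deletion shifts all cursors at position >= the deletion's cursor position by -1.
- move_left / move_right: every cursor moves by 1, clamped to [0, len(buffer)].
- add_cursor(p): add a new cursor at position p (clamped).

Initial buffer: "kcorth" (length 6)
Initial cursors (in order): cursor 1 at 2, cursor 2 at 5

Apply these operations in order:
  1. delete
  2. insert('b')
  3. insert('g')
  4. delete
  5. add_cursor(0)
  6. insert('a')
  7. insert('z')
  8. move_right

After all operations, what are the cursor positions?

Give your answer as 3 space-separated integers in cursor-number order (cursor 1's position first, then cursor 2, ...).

After op 1 (delete): buffer="korh" (len 4), cursors c1@1 c2@3, authorship ....
After op 2 (insert('b')): buffer="kborbh" (len 6), cursors c1@2 c2@5, authorship .1..2.
After op 3 (insert('g')): buffer="kbgorbgh" (len 8), cursors c1@3 c2@7, authorship .11..22.
After op 4 (delete): buffer="kborbh" (len 6), cursors c1@2 c2@5, authorship .1..2.
After op 5 (add_cursor(0)): buffer="kborbh" (len 6), cursors c3@0 c1@2 c2@5, authorship .1..2.
After op 6 (insert('a')): buffer="akbaorbah" (len 9), cursors c3@1 c1@4 c2@8, authorship 3.11..22.
After op 7 (insert('z')): buffer="azkbazorbazh" (len 12), cursors c3@2 c1@6 c2@11, authorship 33.111..222.
After op 8 (move_right): buffer="azkbazorbazh" (len 12), cursors c3@3 c1@7 c2@12, authorship 33.111..222.

Answer: 7 12 3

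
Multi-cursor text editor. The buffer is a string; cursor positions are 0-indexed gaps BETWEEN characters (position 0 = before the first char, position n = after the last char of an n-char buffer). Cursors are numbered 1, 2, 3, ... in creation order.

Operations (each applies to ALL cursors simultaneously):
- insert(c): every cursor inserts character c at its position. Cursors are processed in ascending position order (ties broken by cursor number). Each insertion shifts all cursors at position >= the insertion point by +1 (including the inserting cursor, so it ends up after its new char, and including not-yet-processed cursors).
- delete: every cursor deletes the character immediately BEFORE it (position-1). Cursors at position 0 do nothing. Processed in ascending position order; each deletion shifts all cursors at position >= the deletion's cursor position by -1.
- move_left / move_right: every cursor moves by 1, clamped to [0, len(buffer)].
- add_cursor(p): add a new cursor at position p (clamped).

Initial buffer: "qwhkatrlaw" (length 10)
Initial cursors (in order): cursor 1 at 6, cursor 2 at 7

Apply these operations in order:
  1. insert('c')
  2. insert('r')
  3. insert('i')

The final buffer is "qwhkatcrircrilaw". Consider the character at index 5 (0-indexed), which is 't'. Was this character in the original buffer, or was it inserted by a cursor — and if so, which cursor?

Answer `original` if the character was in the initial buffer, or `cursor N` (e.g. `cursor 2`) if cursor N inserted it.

Answer: original

Derivation:
After op 1 (insert('c')): buffer="qwhkatcrclaw" (len 12), cursors c1@7 c2@9, authorship ......1.2...
After op 2 (insert('r')): buffer="qwhkatcrrcrlaw" (len 14), cursors c1@8 c2@11, authorship ......11.22...
After op 3 (insert('i')): buffer="qwhkatcrircrilaw" (len 16), cursors c1@9 c2@13, authorship ......111.222...
Authorship (.=original, N=cursor N): . . . . . . 1 1 1 . 2 2 2 . . .
Index 5: author = original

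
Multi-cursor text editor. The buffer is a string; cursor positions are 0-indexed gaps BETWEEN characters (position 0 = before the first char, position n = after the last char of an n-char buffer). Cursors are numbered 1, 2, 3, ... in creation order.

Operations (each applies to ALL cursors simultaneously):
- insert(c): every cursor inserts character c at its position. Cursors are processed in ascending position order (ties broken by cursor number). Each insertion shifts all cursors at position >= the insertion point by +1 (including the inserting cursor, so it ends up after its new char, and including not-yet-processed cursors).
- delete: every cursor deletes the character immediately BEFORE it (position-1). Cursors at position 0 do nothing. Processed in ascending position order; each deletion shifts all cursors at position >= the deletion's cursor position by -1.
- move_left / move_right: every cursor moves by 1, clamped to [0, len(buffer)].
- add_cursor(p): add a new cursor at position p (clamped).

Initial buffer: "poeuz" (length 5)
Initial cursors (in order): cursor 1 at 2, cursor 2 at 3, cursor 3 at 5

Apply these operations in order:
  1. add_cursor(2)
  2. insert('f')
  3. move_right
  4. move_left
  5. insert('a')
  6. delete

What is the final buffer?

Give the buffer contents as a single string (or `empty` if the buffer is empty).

After op 1 (add_cursor(2)): buffer="poeuz" (len 5), cursors c1@2 c4@2 c2@3 c3@5, authorship .....
After op 2 (insert('f')): buffer="poffefuzf" (len 9), cursors c1@4 c4@4 c2@6 c3@9, authorship ..14.2..3
After op 3 (move_right): buffer="poffefuzf" (len 9), cursors c1@5 c4@5 c2@7 c3@9, authorship ..14.2..3
After op 4 (move_left): buffer="poffefuzf" (len 9), cursors c1@4 c4@4 c2@6 c3@8, authorship ..14.2..3
After op 5 (insert('a')): buffer="poffaaefauzaf" (len 13), cursors c1@6 c4@6 c2@9 c3@12, authorship ..1414.22..33
After op 6 (delete): buffer="poffefuzf" (len 9), cursors c1@4 c4@4 c2@6 c3@8, authorship ..14.2..3

Answer: poffefuzf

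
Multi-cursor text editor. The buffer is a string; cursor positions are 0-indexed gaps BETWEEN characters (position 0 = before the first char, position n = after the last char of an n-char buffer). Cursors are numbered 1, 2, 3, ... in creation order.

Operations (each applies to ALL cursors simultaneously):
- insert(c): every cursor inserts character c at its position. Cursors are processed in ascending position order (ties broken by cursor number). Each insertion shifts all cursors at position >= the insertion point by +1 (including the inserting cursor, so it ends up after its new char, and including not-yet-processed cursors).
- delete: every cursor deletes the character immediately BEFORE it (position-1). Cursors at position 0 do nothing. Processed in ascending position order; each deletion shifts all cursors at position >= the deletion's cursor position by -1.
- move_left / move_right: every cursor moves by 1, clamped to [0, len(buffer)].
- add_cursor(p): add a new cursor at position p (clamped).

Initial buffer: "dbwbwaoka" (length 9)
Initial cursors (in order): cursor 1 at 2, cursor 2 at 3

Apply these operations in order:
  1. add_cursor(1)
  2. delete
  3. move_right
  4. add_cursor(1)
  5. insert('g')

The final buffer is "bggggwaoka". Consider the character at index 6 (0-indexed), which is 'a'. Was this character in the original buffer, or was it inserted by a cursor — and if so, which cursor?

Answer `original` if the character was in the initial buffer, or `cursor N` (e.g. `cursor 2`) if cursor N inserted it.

After op 1 (add_cursor(1)): buffer="dbwbwaoka" (len 9), cursors c3@1 c1@2 c2@3, authorship .........
After op 2 (delete): buffer="bwaoka" (len 6), cursors c1@0 c2@0 c3@0, authorship ......
After op 3 (move_right): buffer="bwaoka" (len 6), cursors c1@1 c2@1 c3@1, authorship ......
After op 4 (add_cursor(1)): buffer="bwaoka" (len 6), cursors c1@1 c2@1 c3@1 c4@1, authorship ......
After op 5 (insert('g')): buffer="bggggwaoka" (len 10), cursors c1@5 c2@5 c3@5 c4@5, authorship .1234.....
Authorship (.=original, N=cursor N): . 1 2 3 4 . . . . .
Index 6: author = original

Answer: original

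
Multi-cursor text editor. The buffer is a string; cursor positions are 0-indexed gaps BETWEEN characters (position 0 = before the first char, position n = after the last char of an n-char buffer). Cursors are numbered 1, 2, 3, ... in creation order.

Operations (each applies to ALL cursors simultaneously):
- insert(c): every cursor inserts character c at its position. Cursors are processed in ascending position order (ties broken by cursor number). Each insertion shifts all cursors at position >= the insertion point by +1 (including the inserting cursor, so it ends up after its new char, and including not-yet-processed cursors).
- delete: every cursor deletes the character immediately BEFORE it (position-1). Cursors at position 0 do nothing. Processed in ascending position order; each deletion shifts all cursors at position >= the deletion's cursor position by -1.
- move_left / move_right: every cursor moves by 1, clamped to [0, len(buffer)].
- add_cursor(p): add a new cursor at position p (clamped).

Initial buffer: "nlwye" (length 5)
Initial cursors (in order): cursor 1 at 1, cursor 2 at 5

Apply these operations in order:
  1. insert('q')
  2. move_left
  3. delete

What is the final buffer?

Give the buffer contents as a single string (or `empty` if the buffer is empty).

After op 1 (insert('q')): buffer="nqlwyeq" (len 7), cursors c1@2 c2@7, authorship .1....2
After op 2 (move_left): buffer="nqlwyeq" (len 7), cursors c1@1 c2@6, authorship .1....2
After op 3 (delete): buffer="qlwyq" (len 5), cursors c1@0 c2@4, authorship 1...2

Answer: qlwyq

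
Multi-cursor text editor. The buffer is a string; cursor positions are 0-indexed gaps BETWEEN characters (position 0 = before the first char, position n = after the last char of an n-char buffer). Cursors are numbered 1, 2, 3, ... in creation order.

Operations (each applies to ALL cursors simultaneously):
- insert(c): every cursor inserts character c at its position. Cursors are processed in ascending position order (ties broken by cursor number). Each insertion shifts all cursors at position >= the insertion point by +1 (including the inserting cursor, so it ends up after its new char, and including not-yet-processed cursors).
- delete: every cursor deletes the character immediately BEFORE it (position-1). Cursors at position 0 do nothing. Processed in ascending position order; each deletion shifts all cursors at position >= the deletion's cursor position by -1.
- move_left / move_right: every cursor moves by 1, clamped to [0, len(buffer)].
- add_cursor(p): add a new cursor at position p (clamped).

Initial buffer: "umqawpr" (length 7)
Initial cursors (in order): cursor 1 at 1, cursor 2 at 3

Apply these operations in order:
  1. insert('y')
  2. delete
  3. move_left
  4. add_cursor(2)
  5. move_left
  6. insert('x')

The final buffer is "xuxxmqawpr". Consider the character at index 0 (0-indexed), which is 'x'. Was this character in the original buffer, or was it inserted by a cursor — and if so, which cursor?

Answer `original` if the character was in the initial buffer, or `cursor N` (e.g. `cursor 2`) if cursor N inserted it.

Answer: cursor 1

Derivation:
After op 1 (insert('y')): buffer="uymqyawpr" (len 9), cursors c1@2 c2@5, authorship .1..2....
After op 2 (delete): buffer="umqawpr" (len 7), cursors c1@1 c2@3, authorship .......
After op 3 (move_left): buffer="umqawpr" (len 7), cursors c1@0 c2@2, authorship .......
After op 4 (add_cursor(2)): buffer="umqawpr" (len 7), cursors c1@0 c2@2 c3@2, authorship .......
After op 5 (move_left): buffer="umqawpr" (len 7), cursors c1@0 c2@1 c3@1, authorship .......
After op 6 (insert('x')): buffer="xuxxmqawpr" (len 10), cursors c1@1 c2@4 c3@4, authorship 1.23......
Authorship (.=original, N=cursor N): 1 . 2 3 . . . . . .
Index 0: author = 1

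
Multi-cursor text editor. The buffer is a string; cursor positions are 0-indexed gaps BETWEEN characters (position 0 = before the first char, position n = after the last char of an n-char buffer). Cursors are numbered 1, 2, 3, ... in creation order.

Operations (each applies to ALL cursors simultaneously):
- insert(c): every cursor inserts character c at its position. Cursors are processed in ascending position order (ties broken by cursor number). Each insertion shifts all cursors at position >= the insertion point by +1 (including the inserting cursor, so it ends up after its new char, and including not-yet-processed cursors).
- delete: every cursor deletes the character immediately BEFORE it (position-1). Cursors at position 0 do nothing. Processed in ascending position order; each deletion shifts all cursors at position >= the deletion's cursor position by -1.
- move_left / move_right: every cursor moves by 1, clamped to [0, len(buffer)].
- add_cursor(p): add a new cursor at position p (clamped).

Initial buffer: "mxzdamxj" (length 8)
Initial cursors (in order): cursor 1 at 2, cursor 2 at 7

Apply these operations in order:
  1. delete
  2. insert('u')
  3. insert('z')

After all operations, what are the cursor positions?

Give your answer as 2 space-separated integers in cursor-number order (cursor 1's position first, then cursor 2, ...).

After op 1 (delete): buffer="mzdamj" (len 6), cursors c1@1 c2@5, authorship ......
After op 2 (insert('u')): buffer="muzdamuj" (len 8), cursors c1@2 c2@7, authorship .1....2.
After op 3 (insert('z')): buffer="muzzdamuzj" (len 10), cursors c1@3 c2@9, authorship .11....22.

Answer: 3 9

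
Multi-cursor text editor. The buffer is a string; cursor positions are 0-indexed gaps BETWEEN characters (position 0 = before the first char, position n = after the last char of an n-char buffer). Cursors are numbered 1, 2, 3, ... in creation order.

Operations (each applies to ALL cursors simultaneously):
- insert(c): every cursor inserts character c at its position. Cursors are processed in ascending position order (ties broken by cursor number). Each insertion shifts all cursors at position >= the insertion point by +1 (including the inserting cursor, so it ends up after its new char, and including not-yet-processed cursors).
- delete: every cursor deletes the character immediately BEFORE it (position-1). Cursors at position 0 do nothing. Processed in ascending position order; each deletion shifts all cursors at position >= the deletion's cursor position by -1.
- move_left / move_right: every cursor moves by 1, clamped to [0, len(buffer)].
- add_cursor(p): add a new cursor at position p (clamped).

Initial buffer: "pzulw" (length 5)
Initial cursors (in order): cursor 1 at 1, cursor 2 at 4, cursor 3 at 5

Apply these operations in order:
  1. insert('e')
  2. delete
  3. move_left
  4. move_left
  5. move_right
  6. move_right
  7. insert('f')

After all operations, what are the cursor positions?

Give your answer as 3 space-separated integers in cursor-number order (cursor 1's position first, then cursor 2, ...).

After op 1 (insert('e')): buffer="pezulewe" (len 8), cursors c1@2 c2@6 c3@8, authorship .1...2.3
After op 2 (delete): buffer="pzulw" (len 5), cursors c1@1 c2@4 c3@5, authorship .....
After op 3 (move_left): buffer="pzulw" (len 5), cursors c1@0 c2@3 c3@4, authorship .....
After op 4 (move_left): buffer="pzulw" (len 5), cursors c1@0 c2@2 c3@3, authorship .....
After op 5 (move_right): buffer="pzulw" (len 5), cursors c1@1 c2@3 c3@4, authorship .....
After op 6 (move_right): buffer="pzulw" (len 5), cursors c1@2 c2@4 c3@5, authorship .....
After op 7 (insert('f')): buffer="pzfulfwf" (len 8), cursors c1@3 c2@6 c3@8, authorship ..1..2.3

Answer: 3 6 8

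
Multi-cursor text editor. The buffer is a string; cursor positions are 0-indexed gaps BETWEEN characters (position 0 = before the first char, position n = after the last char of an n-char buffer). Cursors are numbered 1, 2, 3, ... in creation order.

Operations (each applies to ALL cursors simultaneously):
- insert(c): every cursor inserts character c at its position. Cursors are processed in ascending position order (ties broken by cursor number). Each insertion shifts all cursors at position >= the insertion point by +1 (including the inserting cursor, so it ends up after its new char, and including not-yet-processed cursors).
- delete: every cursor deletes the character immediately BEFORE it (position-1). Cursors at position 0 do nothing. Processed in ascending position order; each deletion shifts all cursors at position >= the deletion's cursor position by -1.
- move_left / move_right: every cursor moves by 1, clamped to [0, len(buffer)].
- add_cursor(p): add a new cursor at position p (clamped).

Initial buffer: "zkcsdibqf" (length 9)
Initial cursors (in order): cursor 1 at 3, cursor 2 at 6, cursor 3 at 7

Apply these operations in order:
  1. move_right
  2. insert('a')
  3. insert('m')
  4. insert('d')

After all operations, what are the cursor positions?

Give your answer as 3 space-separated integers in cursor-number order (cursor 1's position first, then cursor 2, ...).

After op 1 (move_right): buffer="zkcsdibqf" (len 9), cursors c1@4 c2@7 c3@8, authorship .........
After op 2 (insert('a')): buffer="zkcsadibaqaf" (len 12), cursors c1@5 c2@9 c3@11, authorship ....1...2.3.
After op 3 (insert('m')): buffer="zkcsamdibamqamf" (len 15), cursors c1@6 c2@11 c3@14, authorship ....11...22.33.
After op 4 (insert('d')): buffer="zkcsamddibamdqamdf" (len 18), cursors c1@7 c2@13 c3@17, authorship ....111...222.333.

Answer: 7 13 17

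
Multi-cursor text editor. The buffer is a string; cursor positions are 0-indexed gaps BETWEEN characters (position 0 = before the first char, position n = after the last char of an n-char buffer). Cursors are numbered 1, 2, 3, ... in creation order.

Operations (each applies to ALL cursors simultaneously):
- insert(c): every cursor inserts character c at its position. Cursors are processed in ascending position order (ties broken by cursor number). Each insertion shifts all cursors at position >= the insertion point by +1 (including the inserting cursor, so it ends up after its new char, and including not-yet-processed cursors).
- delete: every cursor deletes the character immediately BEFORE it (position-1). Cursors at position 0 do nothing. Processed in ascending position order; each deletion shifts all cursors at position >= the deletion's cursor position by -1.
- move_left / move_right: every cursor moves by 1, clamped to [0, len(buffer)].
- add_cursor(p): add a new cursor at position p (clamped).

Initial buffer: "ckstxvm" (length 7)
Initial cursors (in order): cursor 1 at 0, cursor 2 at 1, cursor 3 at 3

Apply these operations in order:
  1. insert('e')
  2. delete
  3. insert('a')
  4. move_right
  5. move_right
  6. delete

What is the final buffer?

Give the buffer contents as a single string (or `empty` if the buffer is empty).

After op 1 (insert('e')): buffer="eceksetxvm" (len 10), cursors c1@1 c2@3 c3@6, authorship 1.2..3....
After op 2 (delete): buffer="ckstxvm" (len 7), cursors c1@0 c2@1 c3@3, authorship .......
After op 3 (insert('a')): buffer="acaksatxvm" (len 10), cursors c1@1 c2@3 c3@6, authorship 1.2..3....
After op 4 (move_right): buffer="acaksatxvm" (len 10), cursors c1@2 c2@4 c3@7, authorship 1.2..3....
After op 5 (move_right): buffer="acaksatxvm" (len 10), cursors c1@3 c2@5 c3@8, authorship 1.2..3....
After op 6 (delete): buffer="ackatvm" (len 7), cursors c1@2 c2@3 c3@5, authorship 1..3...

Answer: ackatvm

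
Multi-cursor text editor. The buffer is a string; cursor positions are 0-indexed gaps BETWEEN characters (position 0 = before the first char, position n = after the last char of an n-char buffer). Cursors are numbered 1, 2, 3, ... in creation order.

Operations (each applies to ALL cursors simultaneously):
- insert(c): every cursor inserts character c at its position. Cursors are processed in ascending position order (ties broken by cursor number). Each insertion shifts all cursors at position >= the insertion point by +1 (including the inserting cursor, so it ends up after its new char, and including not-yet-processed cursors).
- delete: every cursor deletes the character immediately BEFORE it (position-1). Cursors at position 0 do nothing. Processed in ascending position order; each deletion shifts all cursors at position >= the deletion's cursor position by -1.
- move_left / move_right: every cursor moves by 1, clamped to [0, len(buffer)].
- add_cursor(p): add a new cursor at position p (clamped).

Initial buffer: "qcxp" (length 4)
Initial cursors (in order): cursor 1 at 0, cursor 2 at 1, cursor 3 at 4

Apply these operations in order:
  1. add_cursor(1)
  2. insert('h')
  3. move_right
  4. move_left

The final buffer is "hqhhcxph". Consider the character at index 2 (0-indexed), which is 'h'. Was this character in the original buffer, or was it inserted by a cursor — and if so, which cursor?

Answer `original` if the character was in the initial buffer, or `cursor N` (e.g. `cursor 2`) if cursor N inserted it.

Answer: cursor 2

Derivation:
After op 1 (add_cursor(1)): buffer="qcxp" (len 4), cursors c1@0 c2@1 c4@1 c3@4, authorship ....
After op 2 (insert('h')): buffer="hqhhcxph" (len 8), cursors c1@1 c2@4 c4@4 c3@8, authorship 1.24...3
After op 3 (move_right): buffer="hqhhcxph" (len 8), cursors c1@2 c2@5 c4@5 c3@8, authorship 1.24...3
After op 4 (move_left): buffer="hqhhcxph" (len 8), cursors c1@1 c2@4 c4@4 c3@7, authorship 1.24...3
Authorship (.=original, N=cursor N): 1 . 2 4 . . . 3
Index 2: author = 2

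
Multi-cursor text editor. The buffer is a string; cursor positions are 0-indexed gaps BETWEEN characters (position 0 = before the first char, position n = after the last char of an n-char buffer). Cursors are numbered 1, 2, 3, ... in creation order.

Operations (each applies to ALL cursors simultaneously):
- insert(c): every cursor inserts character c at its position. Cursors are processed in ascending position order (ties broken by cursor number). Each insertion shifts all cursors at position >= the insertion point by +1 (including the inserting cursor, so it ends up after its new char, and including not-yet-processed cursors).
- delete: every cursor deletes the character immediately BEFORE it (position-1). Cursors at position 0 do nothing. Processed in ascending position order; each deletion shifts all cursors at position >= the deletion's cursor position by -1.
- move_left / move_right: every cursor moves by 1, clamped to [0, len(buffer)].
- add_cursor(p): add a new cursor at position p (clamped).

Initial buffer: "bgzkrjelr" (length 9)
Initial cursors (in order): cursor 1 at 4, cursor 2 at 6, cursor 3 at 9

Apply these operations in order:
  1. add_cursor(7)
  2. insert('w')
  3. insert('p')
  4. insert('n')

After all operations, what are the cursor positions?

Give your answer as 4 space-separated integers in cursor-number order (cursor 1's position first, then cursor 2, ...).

Answer: 7 12 21 16

Derivation:
After op 1 (add_cursor(7)): buffer="bgzkrjelr" (len 9), cursors c1@4 c2@6 c4@7 c3@9, authorship .........
After op 2 (insert('w')): buffer="bgzkwrjwewlrw" (len 13), cursors c1@5 c2@8 c4@10 c3@13, authorship ....1..2.4..3
After op 3 (insert('p')): buffer="bgzkwprjwpewplrwp" (len 17), cursors c1@6 c2@10 c4@13 c3@17, authorship ....11..22.44..33
After op 4 (insert('n')): buffer="bgzkwpnrjwpnewpnlrwpn" (len 21), cursors c1@7 c2@12 c4@16 c3@21, authorship ....111..222.444..333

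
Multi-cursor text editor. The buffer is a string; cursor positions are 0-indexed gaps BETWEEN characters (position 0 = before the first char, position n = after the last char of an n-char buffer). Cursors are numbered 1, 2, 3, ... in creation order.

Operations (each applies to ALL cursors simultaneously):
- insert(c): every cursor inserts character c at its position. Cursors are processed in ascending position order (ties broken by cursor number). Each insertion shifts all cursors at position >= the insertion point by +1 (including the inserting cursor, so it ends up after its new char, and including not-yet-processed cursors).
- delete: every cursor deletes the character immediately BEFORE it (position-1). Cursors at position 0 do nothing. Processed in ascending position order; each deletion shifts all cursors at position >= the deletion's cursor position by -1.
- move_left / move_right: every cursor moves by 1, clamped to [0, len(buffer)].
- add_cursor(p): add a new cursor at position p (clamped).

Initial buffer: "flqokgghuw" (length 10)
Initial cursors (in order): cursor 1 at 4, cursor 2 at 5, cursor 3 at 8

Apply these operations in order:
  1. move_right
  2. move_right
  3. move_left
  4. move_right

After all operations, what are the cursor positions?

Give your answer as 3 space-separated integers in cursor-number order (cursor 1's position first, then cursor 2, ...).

After op 1 (move_right): buffer="flqokgghuw" (len 10), cursors c1@5 c2@6 c3@9, authorship ..........
After op 2 (move_right): buffer="flqokgghuw" (len 10), cursors c1@6 c2@7 c3@10, authorship ..........
After op 3 (move_left): buffer="flqokgghuw" (len 10), cursors c1@5 c2@6 c3@9, authorship ..........
After op 4 (move_right): buffer="flqokgghuw" (len 10), cursors c1@6 c2@7 c3@10, authorship ..........

Answer: 6 7 10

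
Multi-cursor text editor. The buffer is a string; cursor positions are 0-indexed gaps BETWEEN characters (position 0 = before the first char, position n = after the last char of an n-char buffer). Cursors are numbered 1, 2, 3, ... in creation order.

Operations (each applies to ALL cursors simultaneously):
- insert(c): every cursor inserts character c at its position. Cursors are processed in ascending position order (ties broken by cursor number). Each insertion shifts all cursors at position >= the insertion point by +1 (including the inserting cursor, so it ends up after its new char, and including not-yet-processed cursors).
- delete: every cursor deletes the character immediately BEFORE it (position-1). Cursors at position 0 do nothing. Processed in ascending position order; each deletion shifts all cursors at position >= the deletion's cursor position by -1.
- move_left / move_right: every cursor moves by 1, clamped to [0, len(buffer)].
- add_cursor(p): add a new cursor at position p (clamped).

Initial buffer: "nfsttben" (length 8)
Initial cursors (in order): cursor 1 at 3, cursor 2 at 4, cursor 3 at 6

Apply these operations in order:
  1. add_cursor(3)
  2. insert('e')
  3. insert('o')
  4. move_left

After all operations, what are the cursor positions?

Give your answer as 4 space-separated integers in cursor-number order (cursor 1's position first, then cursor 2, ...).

Answer: 6 9 13 6

Derivation:
After op 1 (add_cursor(3)): buffer="nfsttben" (len 8), cursors c1@3 c4@3 c2@4 c3@6, authorship ........
After op 2 (insert('e')): buffer="nfseetetbeen" (len 12), cursors c1@5 c4@5 c2@7 c3@10, authorship ...14.2..3..
After op 3 (insert('o')): buffer="nfseeooteotbeoen" (len 16), cursors c1@7 c4@7 c2@10 c3@14, authorship ...1414.22..33..
After op 4 (move_left): buffer="nfseeooteotbeoen" (len 16), cursors c1@6 c4@6 c2@9 c3@13, authorship ...1414.22..33..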